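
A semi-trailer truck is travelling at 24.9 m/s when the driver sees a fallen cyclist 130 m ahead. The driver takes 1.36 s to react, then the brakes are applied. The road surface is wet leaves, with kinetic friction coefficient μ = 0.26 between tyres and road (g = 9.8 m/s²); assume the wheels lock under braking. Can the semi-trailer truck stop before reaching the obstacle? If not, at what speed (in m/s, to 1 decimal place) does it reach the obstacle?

No — it strikes the obstacle at 11.4 m/s

a = μg = 0.26 × 9.8 = 2.548 m/s².
Reaction distance = 24.9000 × 1.36 = 33.864 m.
Braking distance needed to stop: v²/(2a) = 620.010 / 5.096 = 121.666 m, so total needed = 33.864 + 121.666 = 155.530 m > 130 m — it cannot stop.
Distance remaining when braking begins: 130 − 33.864 = 96.136 m.
v² = v₀² − 2a·d = 620.010 − 2 × 2.548 × 96.136 = 130.101 m²/s².
v = √130.101 = 11.406 m/s.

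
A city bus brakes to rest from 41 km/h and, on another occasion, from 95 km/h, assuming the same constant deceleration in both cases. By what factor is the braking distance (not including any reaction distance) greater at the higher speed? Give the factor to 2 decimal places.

Braking distance d = v²/(2a), so with a fixed, d ∝ v².
Factor = (95/41)² = 2.3171² = 5.3690.

Factor ≈ 5.37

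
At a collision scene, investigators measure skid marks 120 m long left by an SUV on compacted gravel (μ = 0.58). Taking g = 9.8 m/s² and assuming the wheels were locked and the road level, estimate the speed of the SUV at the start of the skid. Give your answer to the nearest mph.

Deceleration a = μg = 0.58 × 9.8 = 5.684 m/s².
v = √(2a·d) = √(2 × 5.684 × 120) = √1364.160 = 36.9345 m/s.
= 36.9345 ÷ 0.44704 = 82.620 mph.

Initial speed ≈ 83 mph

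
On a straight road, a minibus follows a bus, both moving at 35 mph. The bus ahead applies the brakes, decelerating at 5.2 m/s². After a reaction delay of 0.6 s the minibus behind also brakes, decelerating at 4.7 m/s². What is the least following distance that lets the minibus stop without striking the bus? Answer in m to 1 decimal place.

Minimum gap ≈ 11.9 m

35 mph × 0.44704 = 15.6464 m/s.
Leader travels v²/(2a_L) = 244.810 / 10.400 = 23.539 m before stopping.
Follower covers v·t_r = 15.6464 × 0.6 = 9.388 m while reacting, then v²/(2a_F) = 244.810 / 9.400 = 26.044 m while braking, for a total of 9.388 + 26.044 = 35.432 m.
Since a_F ≤ a_L and the follower starts braking later, the follower is never slower than the leader, so the closest approach is when both have stopped.
Minimum gap = 35.432 − 23.539 = 11.893 m.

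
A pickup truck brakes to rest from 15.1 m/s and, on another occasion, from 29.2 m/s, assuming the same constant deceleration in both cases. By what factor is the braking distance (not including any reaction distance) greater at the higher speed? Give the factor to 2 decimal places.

Braking distance d = v²/(2a), so with a fixed, d ∝ v².
Factor = (29.2/15.1)² = 1.9338² = 3.7396.

Factor ≈ 3.74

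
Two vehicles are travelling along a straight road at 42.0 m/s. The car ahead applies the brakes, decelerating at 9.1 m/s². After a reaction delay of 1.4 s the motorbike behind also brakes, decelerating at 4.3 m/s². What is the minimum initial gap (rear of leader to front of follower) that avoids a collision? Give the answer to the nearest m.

Minimum gap ≈ 167 m

Leader travels v²/(2a_L) = 1764.000 / 18.200 = 96.923 m before stopping.
Follower covers v·t_r = 42.0000 × 1.4 = 58.800 m while reacting, then v²/(2a_F) = 1764.000 / 8.600 = 205.116 m while braking, for a total of 58.800 + 205.116 = 263.916 m.
Since a_F ≤ a_L and the follower starts braking later, the follower is never slower than the leader, so the closest approach is when both have stopped.
Minimum gap = 263.916 − 96.923 = 166.993 m.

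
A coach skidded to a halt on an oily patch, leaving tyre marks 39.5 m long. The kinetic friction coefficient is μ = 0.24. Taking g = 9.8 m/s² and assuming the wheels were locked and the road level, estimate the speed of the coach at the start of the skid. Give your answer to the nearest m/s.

Initial speed ≈ 14 m/s

Deceleration a = μg = 0.24 × 9.8 = 2.352 m/s².
v = √(2a·d) = √(2 × 2.352 × 39.5) = √185.808 = 13.6311 m/s.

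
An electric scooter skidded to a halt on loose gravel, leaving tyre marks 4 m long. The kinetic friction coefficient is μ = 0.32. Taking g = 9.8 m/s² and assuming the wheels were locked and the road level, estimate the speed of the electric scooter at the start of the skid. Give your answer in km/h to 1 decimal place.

Deceleration a = μg = 0.32 × 9.8 = 3.136 m/s².
v = √(2a·d) = √(2 × 3.136 × 4) = √25.088 = 5.0088 m/s.
= 5.0088 × 3.6 = 18.032 km/h.

Initial speed ≈ 18.0 km/h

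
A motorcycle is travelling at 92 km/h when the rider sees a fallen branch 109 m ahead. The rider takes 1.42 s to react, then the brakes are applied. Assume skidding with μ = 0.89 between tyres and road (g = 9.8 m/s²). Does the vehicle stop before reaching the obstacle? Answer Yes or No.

92 km/h ÷ 3.6 = 25.5556 m/s.
a = μg = 0.89 × 9.8 = 8.722 m/s².
Reaction distance = 25.5556 × 1.42 = 36.289 m.
Braking distance = v²/(2a) = 653.089 / 17.444 = 37.439 m.
Total stopping distance = 36.289 + 37.439 = 73.728 m, vs 109 m available — it stops with 109 − 73.728 = 35.272 m to spare.

Yes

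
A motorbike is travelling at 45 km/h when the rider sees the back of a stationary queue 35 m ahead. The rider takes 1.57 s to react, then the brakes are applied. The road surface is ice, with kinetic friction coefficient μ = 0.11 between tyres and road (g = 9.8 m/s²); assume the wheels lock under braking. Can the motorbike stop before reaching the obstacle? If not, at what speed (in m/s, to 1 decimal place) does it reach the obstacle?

45 km/h ÷ 3.6 = 12.5000 m/s.
a = μg = 0.11 × 9.8 = 1.078 m/s².
Reaction distance = 12.5000 × 1.57 = 19.625 m.
Braking distance needed to stop: v²/(2a) = 156.250 / 2.156 = 72.472 m, so total needed = 19.625 + 72.472 = 92.097 m > 35 m — it cannot stop.
Distance remaining when braking begins: 35 − 19.625 = 15.375 m.
v² = v₀² − 2a·d = 156.250 − 2 × 1.078 × 15.375 = 123.101 m²/s².
v = √123.101 = 11.095 m/s.

No — it strikes the obstacle at 11.1 m/s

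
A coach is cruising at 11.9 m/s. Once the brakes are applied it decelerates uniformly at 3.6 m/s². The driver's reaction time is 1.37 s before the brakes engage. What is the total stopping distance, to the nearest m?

Total stopping distance ≈ 36 m

Reaction distance = v·t_r = 11.9000 × 1.37 = 16.303 m.
Braking distance = v²/(2a) = 11.9000² / (2 × 3.600) = 141.610 / 7.200 = 19.668 m.
Total = 16.303 + 19.668 = 35.971 m.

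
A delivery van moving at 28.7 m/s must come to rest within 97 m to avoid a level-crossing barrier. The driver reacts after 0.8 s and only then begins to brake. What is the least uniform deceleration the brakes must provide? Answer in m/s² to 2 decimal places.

Distance covered during reaction = 28.7000 × 0.8 = 22.960 m.
Distance available for braking: 97 − 22.960 = 74.040 m.
v² = 2a·d ⇒ a = v²/(2d) = 28.7000² / (2 × 74.040) = 823.690 / 148.080 = 5.5625 m/s².

Required deceleration ≈ 5.56 m/s²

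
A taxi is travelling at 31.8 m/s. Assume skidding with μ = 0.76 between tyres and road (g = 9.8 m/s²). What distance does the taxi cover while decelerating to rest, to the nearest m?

a = μg = 0.76 × 9.8 = 7.448 m/s².
Braking distance = v²/(2a) = 31.8000² / (2 × 7.448) = 1011.240 / 14.896 = 67.887 m.

Braking distance ≈ 68 m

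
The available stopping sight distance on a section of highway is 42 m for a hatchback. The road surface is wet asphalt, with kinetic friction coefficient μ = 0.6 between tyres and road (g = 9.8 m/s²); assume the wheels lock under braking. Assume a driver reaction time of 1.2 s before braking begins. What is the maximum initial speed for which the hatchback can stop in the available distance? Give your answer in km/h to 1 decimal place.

a = μg = 0.6 × 9.8 = 5.880 m/s².
Stopping distance: v·t_r + v²/(2a) = 42 with t_r = 1.2 s and a = 5.880 m/s².
So v² + 14.112 v − 493.92 = 0.
Positive root: v = −a·t_r + √((a·t_r)² + 2a·d) = −7.056 + √(49.787 + 493.92) = 16.2615 m/s.
16.2615 m/s × 3.6 = 58.541 km/h.

Maximum speed ≈ 58.5 km/h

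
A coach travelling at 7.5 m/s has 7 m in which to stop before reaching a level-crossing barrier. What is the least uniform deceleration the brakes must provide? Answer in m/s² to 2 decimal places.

Required deceleration ≈ 4.02 m/s²

v² = 2a·d ⇒ a = v²/(2d) = 7.5000² / (2 × 7.000) = 56.250 / 14.000 = 4.0179 m/s².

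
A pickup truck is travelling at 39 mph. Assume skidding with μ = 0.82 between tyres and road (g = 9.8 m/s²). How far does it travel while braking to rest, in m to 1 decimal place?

Braking distance ≈ 18.9 m

39 mph × 0.44704 = 17.4346 m/s.
a = μg = 0.82 × 9.8 = 8.036 m/s².
Braking distance = v²/(2a) = 17.4346² / (2 × 8.036) = 303.965 / 16.072 = 18.913 m.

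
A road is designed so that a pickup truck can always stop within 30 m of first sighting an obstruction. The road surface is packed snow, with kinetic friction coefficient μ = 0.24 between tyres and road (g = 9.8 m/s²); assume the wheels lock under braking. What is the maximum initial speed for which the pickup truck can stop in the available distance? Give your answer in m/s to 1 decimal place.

Maximum speed ≈ 11.9 m/s

a = μg = 0.24 × 9.8 = 2.352 m/s².
v²/(2a) = d ⇒ v = √(2 × 2.352 × 30) = √141.12 = 11.8794 m/s.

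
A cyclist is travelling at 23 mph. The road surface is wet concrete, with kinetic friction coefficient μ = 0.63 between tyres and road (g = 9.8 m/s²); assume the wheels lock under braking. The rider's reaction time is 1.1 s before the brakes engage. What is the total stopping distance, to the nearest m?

Total stopping distance ≈ 20 m

23 mph × 0.44704 = 10.2819 m/s.
a = μg = 0.63 × 9.8 = 6.174 m/s².
Reaction distance = v·t_r = 10.2819 × 1.1 = 11.310 m.
Braking distance = v²/(2a) = 10.2819² / (2 × 6.174) = 105.717 / 12.348 = 8.561 m.
Total = 11.310 + 8.561 = 19.871 m.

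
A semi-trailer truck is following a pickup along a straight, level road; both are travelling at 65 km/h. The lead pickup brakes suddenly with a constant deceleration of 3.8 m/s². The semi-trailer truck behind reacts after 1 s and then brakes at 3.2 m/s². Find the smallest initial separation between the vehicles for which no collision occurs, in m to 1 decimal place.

65 km/h ÷ 3.6 = 18.0556 m/s.
Leader travels v²/(2a_L) = 326.005 / 7.600 = 42.895 m before stopping.
Follower covers v·t_r = 18.0556 × 1 = 18.056 m while reacting, then v²/(2a_F) = 326.005 / 6.400 = 50.938 m while braking, for a total of 18.056 + 50.938 = 68.994 m.
Since a_F ≤ a_L and the follower starts braking later, the follower is never slower than the leader, so the closest approach is when both have stopped.
Minimum gap = 68.994 − 42.895 = 26.099 m.

Minimum gap ≈ 26.1 m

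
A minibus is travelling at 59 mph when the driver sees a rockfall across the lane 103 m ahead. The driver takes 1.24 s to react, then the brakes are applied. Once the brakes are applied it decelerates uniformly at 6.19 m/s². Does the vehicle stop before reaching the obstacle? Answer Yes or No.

59 mph × 0.44704 = 26.3754 m/s.
Reaction distance = 26.3754 × 1.24 = 32.705 m.
Braking distance = v²/(2a) = 695.662 / 12.380 = 56.192 m.
Total stopping distance = 32.705 + 56.192 = 88.897 m, vs 103 m available — it stops with 103 − 88.897 = 14.103 m to spare.

Yes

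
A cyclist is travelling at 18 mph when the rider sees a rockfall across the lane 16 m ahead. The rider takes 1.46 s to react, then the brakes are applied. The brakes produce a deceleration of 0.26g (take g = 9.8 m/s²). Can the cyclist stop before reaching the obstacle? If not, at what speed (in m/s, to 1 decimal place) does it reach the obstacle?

18 mph × 0.44704 = 8.0467 m/s.
a = 0.26 × 9.8 = 2.548 m/s².
Reaction distance = 8.0467 × 1.46 = 11.748 m.
Braking distance needed to stop: v²/(2a) = 64.749 / 5.096 = 12.706 m, so total needed = 11.748 + 12.706 = 24.454 m > 16 m — it cannot stop.
Distance remaining when braking begins: 16 − 11.748 = 4.252 m.
v² = v₀² − 2a·d = 64.749 − 2 × 2.548 × 4.252 = 43.081 m²/s².
v = √43.081 = 6.564 m/s.

No — it strikes the obstacle at 6.6 m/s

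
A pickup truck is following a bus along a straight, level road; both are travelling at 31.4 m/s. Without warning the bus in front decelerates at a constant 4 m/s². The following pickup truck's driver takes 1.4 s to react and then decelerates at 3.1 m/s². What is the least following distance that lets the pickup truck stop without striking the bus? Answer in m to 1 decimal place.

Minimum gap ≈ 79.7 m

Leader travels v²/(2a_L) = 985.960 / 8.000 = 123.245 m before stopping.
Follower covers v·t_r = 31.4000 × 1.4 = 43.960 m while reacting, then v²/(2a_F) = 985.960 / 6.200 = 159.026 m while braking, for a total of 43.960 + 159.026 = 202.986 m.
Since a_F ≤ a_L and the follower starts braking later, the follower is never slower than the leader, so the closest approach is when both have stopped.
Minimum gap = 202.986 − 123.245 = 79.741 m.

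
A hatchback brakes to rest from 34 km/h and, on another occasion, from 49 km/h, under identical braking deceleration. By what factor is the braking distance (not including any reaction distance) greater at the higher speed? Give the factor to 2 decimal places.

Factor ≈ 2.08

Braking distance d = v²/(2a), so with a fixed, d ∝ v².
Factor = (49/34)² = 1.4412² = 2.0771.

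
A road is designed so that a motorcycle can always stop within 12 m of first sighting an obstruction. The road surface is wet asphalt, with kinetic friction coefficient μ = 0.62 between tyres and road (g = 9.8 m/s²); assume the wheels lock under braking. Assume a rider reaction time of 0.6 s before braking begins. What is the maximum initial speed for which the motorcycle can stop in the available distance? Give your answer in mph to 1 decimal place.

Maximum speed ≈ 20.1 mph

a = μg = 0.62 × 9.8 = 6.076 m/s².
Stopping distance: v·t_r + v²/(2a) = 12 with t_r = 0.6 s and a = 6.076 m/s².
So v² + 7.291 v − 145.82 = 0.
Positive root: v = −a·t_r + √((a·t_r)² + 2a·d) = −3.646 + √(13.293 + 145.82) = 8.9680 m/s.
8.9680 m/s ÷ 0.44704 = 20.061 mph.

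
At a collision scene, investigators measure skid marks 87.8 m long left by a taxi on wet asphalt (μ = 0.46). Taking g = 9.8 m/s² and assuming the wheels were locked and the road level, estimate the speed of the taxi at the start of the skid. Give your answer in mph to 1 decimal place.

Deceleration a = μg = 0.46 × 9.8 = 4.508 m/s².
v = √(2a·d) = √(2 × 4.508 × 87.8) = √791.605 = 28.1355 m/s.
= 28.1355 ÷ 0.44704 = 62.937 mph.

Initial speed ≈ 62.9 mph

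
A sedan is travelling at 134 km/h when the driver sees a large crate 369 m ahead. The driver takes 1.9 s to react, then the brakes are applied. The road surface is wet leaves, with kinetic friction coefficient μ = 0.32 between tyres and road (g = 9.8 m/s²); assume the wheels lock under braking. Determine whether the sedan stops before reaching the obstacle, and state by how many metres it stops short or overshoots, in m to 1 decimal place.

134 km/h ÷ 3.6 = 37.2222 m/s.
a = μg = 0.32 × 9.8 = 3.136 m/s².
Reaction distance = 37.2222 × 1.9 = 70.722 m.
Braking distance = v²/(2a) = 1385.492 / 6.272 = 220.901 m.
Total stopping distance = 70.722 + 220.901 = 291.623 m, vs 369 m available — it stops with 369 − 291.623 = 77.377 m to spare.

Yes — it stops 77.4 m short of the obstacle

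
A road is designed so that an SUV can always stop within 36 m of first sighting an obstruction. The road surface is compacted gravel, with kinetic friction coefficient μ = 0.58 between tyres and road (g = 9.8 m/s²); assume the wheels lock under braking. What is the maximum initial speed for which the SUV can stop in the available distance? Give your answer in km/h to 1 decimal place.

a = μg = 0.58 × 9.8 = 5.684 m/s².
v²/(2a) = d ⇒ v = √(2 × 5.684 × 36) = √409.25 = 20.2299 m/s.
20.2299 m/s × 3.6 = 72.828 km/h.

Maximum speed ≈ 72.8 km/h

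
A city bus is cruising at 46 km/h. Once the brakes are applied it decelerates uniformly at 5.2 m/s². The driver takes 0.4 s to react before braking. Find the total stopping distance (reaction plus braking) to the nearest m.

46 km/h ÷ 3.6 = 12.7778 m/s.
Reaction distance = v·t_r = 12.7778 × 0.4 = 5.111 m.
Braking distance = v²/(2a) = 12.7778² / (2 × 5.200) = 163.272 / 10.400 = 15.699 m.
Total = 5.111 + 15.699 = 20.810 m.

Total stopping distance ≈ 21 m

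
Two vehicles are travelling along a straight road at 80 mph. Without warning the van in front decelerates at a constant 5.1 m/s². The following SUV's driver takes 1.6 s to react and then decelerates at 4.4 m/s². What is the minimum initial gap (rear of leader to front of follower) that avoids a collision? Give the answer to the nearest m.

Minimum gap ≈ 77 m

80 mph × 0.44704 = 35.7632 m/s.
Leader travels v²/(2a_L) = 1279.006 / 10.200 = 125.393 m before stopping.
Follower covers v·t_r = 35.7632 × 1.6 = 57.221 m while reacting, then v²/(2a_F) = 1279.006 / 8.800 = 145.342 m while braking, for a total of 57.221 + 145.342 = 202.563 m.
Since a_F ≤ a_L and the follower starts braking later, the follower is never slower than the leader, so the closest approach is when both have stopped.
Minimum gap = 202.563 − 125.393 = 77.170 m.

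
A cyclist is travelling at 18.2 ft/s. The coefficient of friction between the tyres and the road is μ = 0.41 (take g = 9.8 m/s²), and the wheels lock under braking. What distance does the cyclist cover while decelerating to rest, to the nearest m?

18.2 ft/s × 0.3048 = 5.5474 m/s.
a = μg = 0.41 × 9.8 = 4.018 m/s².
Braking distance = v²/(2a) = 5.5474² / (2 × 4.018) = 30.774 / 8.036 = 3.830 m.

Braking distance ≈ 4 m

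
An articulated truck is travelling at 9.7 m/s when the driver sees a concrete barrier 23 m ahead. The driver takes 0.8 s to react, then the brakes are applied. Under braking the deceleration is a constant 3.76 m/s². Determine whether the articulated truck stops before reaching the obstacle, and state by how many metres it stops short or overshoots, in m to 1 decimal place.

Reaction distance = 9.7000 × 0.8 = 7.760 m.
Braking distance = v²/(2a) = 94.090 / 7.520 = 12.512 m.
Total stopping distance = 7.760 + 12.512 = 20.272 m, vs 23 m available — it stops with 23 − 20.272 = 2.728 m to spare.

Yes — it stops 2.7 m short of the obstacle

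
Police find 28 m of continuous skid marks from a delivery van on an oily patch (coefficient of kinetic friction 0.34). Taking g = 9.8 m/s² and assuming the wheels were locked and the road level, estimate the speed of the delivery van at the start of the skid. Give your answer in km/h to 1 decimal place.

Initial speed ≈ 49.2 km/h

Deceleration a = μg = 0.34 × 9.8 = 3.332 m/s².
v = √(2a·d) = √(2 × 3.332 × 28) = √186.592 = 13.6599 m/s.
= 13.6599 × 3.6 = 49.176 km/h.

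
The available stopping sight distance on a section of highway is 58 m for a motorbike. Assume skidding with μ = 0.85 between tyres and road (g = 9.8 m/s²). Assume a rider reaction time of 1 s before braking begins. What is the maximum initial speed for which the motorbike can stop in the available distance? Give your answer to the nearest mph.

a = μg = 0.85 × 9.8 = 8.330 m/s².
Stopping distance: v·t_r + v²/(2a) = 58 with t_r = 1 s and a = 8.330 m/s².
So v² + 16.660 v − 966.28 = 0.
Positive root: v = −a·t_r + √((a·t_r)² + 2a·d) = −8.330 + √(69.389 + 966.28) = 23.8518 m/s.
23.8518 m/s ÷ 0.44704 = 53.355 mph.

Maximum speed ≈ 53 mph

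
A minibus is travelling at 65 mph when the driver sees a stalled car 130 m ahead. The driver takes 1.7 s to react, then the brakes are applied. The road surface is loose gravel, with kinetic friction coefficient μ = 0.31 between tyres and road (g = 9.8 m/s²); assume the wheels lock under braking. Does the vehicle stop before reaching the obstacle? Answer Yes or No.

65 mph × 0.44704 = 29.0576 m/s.
a = μg = 0.31 × 9.8 = 3.038 m/s².
Reaction distance = 29.0576 × 1.7 = 49.398 m.
Braking distance = v²/(2a) = 844.344 / 6.076 = 138.964 m.
Total stopping distance = 49.398 + 138.964 = 188.362 m, vs 130 m available — it cannot stop in time and overshoots by 188.362 − 130 = 58.362 m.

No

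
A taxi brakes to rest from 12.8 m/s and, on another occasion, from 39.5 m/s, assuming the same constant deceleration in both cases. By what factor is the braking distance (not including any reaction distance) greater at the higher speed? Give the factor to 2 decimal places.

Factor ≈ 9.52

Braking distance d = v²/(2a), so with a fixed, d ∝ v².
Factor = (39.5/12.8)² = 3.0859² = 9.5228.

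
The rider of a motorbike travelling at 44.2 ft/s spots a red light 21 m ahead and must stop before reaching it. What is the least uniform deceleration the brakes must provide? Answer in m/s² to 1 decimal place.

Required deceleration ≈ 4.3 m/s²

44.2 ft/s × 0.3048 = 13.4722 m/s.
v² = 2a·d ⇒ a = v²/(2d) = 13.4722² / (2 × 21.000) = 181.500 / 42.000 = 4.3214 m/s².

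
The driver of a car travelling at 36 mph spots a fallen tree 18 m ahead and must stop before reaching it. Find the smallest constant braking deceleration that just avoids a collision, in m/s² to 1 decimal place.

Required deceleration ≈ 7.2 m/s²

36 mph × 0.44704 = 16.0934 m/s.
v² = 2a·d ⇒ a = v²/(2d) = 16.0934² / (2 × 18.000) = 258.998 / 36.000 = 7.1944 m/s².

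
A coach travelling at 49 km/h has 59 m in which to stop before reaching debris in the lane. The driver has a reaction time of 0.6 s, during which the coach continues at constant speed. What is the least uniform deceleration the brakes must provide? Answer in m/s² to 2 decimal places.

49 km/h ÷ 3.6 = 13.6111 m/s.
Distance covered during reaction = 13.6111 × 0.6 = 8.167 m.
Distance available for braking: 59 − 8.167 = 50.833 m.
v² = 2a·d ⇒ a = v²/(2d) = 13.6111² / (2 × 50.833) = 185.262 / 101.666 = 1.8223 m/s².

Required deceleration ≈ 1.82 m/s²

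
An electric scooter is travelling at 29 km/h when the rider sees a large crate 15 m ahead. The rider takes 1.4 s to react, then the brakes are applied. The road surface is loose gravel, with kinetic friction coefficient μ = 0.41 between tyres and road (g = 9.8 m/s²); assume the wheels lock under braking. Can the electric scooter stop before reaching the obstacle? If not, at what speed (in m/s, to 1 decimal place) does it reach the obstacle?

No — it strikes the obstacle at 5.9 m/s

29 km/h ÷ 3.6 = 8.0556 m/s.
a = μg = 0.41 × 9.8 = 4.018 m/s².
Reaction distance = 8.0556 × 1.4 = 11.278 m.
Braking distance needed to stop: v²/(2a) = 64.893 / 8.036 = 8.075 m, so total needed = 11.278 + 8.075 = 19.353 m > 15 m — it cannot stop.
Distance remaining when braking begins: 15 − 11.278 = 3.722 m.
v² = v₀² − 2a·d = 64.893 − 2 × 4.018 × 3.722 = 34.983 m²/s².
v = √34.983 = 5.915 m/s.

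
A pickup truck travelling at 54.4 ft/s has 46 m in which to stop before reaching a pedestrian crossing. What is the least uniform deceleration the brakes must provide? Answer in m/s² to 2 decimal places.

Required deceleration ≈ 2.99 m/s²

54.4 ft/s × 0.3048 = 16.5811 m/s.
v² = 2a·d ⇒ a = v²/(2d) = 16.5811² / (2 × 46.000) = 274.933 / 92.000 = 2.9884 m/s².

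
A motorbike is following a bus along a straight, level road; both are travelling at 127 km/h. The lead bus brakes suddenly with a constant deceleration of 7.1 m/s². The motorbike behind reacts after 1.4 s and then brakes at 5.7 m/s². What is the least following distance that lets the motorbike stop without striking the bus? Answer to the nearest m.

Minimum gap ≈ 71 m

127 km/h ÷ 3.6 = 35.2778 m/s.
Leader travels v²/(2a_L) = 1244.523 / 14.200 = 87.642 m before stopping.
Follower covers v·t_r = 35.2778 × 1.4 = 49.389 m while reacting, then v²/(2a_F) = 1244.523 / 11.400 = 109.169 m while braking, for a total of 49.389 + 109.169 = 158.558 m.
Since a_F ≤ a_L and the follower starts braking later, the follower is never slower than the leader, so the closest approach is when both have stopped.
Minimum gap = 158.558 − 87.642 = 70.916 m.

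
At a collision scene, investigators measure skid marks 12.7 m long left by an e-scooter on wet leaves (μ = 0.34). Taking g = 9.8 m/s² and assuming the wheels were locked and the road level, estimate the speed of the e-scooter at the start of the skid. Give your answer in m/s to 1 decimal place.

Deceleration a = μg = 0.34 × 9.8 = 3.332 m/s².
v = √(2a·d) = √(2 × 3.332 × 12.7) = √84.633 = 9.1996 m/s.

Initial speed ≈ 9.2 m/s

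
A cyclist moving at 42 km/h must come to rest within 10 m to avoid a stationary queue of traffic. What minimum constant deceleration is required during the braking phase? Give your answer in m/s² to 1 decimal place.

42 km/h ÷ 3.6 = 11.6667 m/s.
v² = 2a·d ⇒ a = v²/(2d) = 11.6667² / (2 × 10.000) = 136.112 / 20.000 = 6.8056 m/s².

Required deceleration ≈ 6.8 m/s²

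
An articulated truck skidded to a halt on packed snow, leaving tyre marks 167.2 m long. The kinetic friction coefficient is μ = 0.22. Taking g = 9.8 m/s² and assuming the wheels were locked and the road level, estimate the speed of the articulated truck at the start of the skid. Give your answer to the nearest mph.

Deceleration a = μg = 0.22 × 9.8 = 2.156 m/s².
v = √(2a·d) = √(2 × 2.156 × 167.2) = √720.966 = 26.8508 m/s.
= 26.8508 ÷ 0.44704 = 60.064 mph.

Initial speed ≈ 60 mph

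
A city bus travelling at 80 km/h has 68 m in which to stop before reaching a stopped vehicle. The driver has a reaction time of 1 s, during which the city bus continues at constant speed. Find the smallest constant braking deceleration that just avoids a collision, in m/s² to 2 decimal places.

Required deceleration ≈ 5.39 m/s²

80 km/h ÷ 3.6 = 22.2222 m/s.
Distance covered during reaction = 22.2222 × 1 = 22.222 m.
Distance available for braking: 68 − 22.222 = 45.778 m.
v² = 2a·d ⇒ a = v²/(2d) = 22.2222² / (2 × 45.778) = 493.826 / 91.556 = 5.3937 m/s².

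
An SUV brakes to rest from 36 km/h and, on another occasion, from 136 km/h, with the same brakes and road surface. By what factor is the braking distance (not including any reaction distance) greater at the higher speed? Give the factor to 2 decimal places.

Braking distance d = v²/(2a), so with a fixed, d ∝ v².
Factor = (136/36)² = 3.7778² = 14.2718.

Factor ≈ 14.27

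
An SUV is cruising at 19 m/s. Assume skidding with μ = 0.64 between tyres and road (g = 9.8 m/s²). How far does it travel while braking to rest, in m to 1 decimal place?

Braking distance ≈ 28.8 m

a = μg = 0.64 × 9.8 = 6.272 m/s².
Braking distance = v²/(2a) = 19.0000² / (2 × 6.272) = 361.000 / 12.544 = 28.779 m.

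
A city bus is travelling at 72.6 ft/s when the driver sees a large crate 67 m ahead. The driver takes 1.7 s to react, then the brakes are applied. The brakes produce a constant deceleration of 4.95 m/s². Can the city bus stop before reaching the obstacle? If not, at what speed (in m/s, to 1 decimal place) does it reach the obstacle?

72.6 ft/s × 0.3048 = 22.1285 m/s.
Reaction distance = 22.1285 × 1.7 = 37.618 m.
Braking distance needed to stop: v²/(2a) = 489.671 / 9.900 = 49.462 m, so total needed = 37.618 + 49.462 = 87.080 m > 67 m — it cannot stop.
Distance remaining when braking begins: 67 − 37.618 = 29.382 m.
v² = v₀² − 2a·d = 489.671 − 2 × 4.950 × 29.382 = 198.789 m²/s².
v = √198.789 = 14.099 m/s.

No — it strikes the obstacle at 14.1 m/s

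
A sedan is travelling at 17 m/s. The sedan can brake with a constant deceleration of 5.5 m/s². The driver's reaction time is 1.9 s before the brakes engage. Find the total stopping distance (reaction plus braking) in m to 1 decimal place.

Reaction distance = v·t_r = 17.0000 × 1.9 = 32.300 m.
Braking distance = v²/(2a) = 17.0000² / (2 × 5.500) = 289.000 / 11.000 = 26.273 m.
Total = 32.300 + 26.273 = 58.573 m.

Total stopping distance ≈ 58.6 m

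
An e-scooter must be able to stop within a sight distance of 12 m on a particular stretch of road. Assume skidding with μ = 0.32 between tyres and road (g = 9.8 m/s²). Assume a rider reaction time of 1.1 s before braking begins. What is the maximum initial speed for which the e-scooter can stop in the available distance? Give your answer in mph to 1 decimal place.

Maximum speed ≈ 13.2 mph

a = μg = 0.32 × 9.8 = 3.136 m/s².
Stopping distance: v·t_r + v²/(2a) = 12 with t_r = 1.1 s and a = 3.136 m/s².
So v² + 6.899 v − 75.26 = 0.
Positive root: v = −a·t_r + √((a·t_r)² + 2a·d) = −3.450 + √(11.903 + 75.26) = 5.8861 m/s.
5.8861 m/s ÷ 0.44704 = 13.167 mph.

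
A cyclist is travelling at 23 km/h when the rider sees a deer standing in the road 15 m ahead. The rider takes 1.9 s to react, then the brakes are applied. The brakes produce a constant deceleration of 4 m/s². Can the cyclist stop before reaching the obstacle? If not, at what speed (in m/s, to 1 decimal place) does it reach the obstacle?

23 km/h ÷ 3.6 = 6.3889 m/s.
Reaction distance = 6.3889 × 1.9 = 12.139 m.
Braking distance needed to stop: v²/(2a) = 40.818 / 8.000 = 5.102 m, so total needed = 12.139 + 5.102 = 17.241 m > 15 m — it cannot stop.
Distance remaining when braking begins: 15 − 12.139 = 2.861 m.
v² = v₀² − 2a·d = 40.818 − 2 × 4.000 × 2.861 = 17.930 m²/s².
v = √17.930 = 4.234 m/s.

No — it strikes the obstacle at 4.2 m/s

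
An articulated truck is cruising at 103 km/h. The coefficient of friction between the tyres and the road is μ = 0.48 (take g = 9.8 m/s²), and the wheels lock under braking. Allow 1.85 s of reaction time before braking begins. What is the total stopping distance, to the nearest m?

Total stopping distance ≈ 140 m

103 km/h ÷ 3.6 = 28.6111 m/s.
a = μg = 0.48 × 9.8 = 4.704 m/s².
Reaction distance = v·t_r = 28.6111 × 1.85 = 52.931 m.
Braking distance = v²/(2a) = 28.6111² / (2 × 4.704) = 818.595 / 9.408 = 87.011 m.
Total = 52.931 + 87.011 = 139.942 m.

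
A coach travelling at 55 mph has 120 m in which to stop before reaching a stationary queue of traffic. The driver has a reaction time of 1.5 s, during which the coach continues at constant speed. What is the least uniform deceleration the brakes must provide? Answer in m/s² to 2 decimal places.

55 mph × 0.44704 = 24.5872 m/s.
Distance covered during reaction = 24.5872 × 1.5 = 36.881 m.
Distance available for braking: 120 − 36.881 = 83.119 m.
v² = 2a·d ⇒ a = v²/(2d) = 24.5872² / (2 × 83.119) = 604.530 / 166.238 = 3.6365 m/s².

Required deceleration ≈ 3.64 m/s²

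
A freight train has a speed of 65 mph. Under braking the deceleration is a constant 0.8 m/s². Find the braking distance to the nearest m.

65 mph × 0.44704 = 29.0576 m/s.
Braking distance = v²/(2a) = 29.0576² / (2 × 0.800) = 844.344 / 1.600 = 527.715 m.

Braking distance ≈ 528 m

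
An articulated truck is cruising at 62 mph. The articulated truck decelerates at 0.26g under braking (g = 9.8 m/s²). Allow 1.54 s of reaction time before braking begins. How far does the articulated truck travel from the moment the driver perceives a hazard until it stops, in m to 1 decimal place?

Total stopping distance ≈ 193.4 m

62 mph × 0.44704 = 27.7165 m/s.
a = 0.26 × 9.8 = 2.548 m/s².
Reaction distance = v·t_r = 27.7165 × 1.54 = 42.683 m.
Braking distance = v²/(2a) = 27.7165² / (2 × 2.548) = 768.204 / 5.096 = 150.746 m.
Total = 42.683 + 150.746 = 193.429 m.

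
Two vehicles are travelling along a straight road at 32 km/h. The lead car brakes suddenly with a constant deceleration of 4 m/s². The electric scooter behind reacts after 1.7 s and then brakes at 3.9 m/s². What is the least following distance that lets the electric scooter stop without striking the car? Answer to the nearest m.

32 km/h ÷ 3.6 = 8.8889 m/s.
Leader travels v²/(2a_L) = 79.013 / 8.000 = 9.877 m before stopping.
Follower covers v·t_r = 8.8889 × 1.7 = 15.111 m while reacting, then v²/(2a_F) = 79.013 / 7.800 = 10.130 m while braking, for a total of 15.111 + 10.130 = 25.241 m.
Since a_F ≤ a_L and the follower starts braking later, the follower is never slower than the leader, so the closest approach is when both have stopped.
Minimum gap = 25.241 − 9.877 = 15.364 m.

Minimum gap ≈ 15 m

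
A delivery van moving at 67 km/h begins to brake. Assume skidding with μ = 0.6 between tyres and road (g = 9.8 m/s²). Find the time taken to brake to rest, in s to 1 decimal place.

Braking time ≈ 3.2 s

67 km/h ÷ 3.6 = 18.6111 m/s.
a = μg = 0.6 × 9.8 = 5.880 m/s².
Braking time = v/a = 18.6111 / 5.880 = 3.165 s.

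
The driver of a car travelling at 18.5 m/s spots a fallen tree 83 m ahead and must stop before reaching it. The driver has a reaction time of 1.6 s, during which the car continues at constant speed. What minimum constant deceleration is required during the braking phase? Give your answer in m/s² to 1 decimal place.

Required deceleration ≈ 3.2 m/s²

Distance covered during reaction = 18.5000 × 1.6 = 29.600 m.
Distance available for braking: 83 − 29.600 = 53.400 m.
v² = 2a·d ⇒ a = v²/(2d) = 18.5000² / (2 × 53.400) = 342.250 / 106.800 = 3.2046 m/s².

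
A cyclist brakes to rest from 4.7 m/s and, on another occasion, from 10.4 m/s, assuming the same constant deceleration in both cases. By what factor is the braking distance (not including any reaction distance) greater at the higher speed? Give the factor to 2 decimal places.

Factor ≈ 4.90

Braking distance d = v²/(2a), so with a fixed, d ∝ v².
Factor = (10.4/4.7)² = 2.2128² = 4.8965.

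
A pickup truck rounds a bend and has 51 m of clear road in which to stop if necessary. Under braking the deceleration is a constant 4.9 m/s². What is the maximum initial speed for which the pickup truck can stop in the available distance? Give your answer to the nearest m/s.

Maximum speed ≈ 22 m/s

v²/(2a) = d ⇒ v = √(2 × 4.900 × 51) = √499.80 = 22.3562 m/s.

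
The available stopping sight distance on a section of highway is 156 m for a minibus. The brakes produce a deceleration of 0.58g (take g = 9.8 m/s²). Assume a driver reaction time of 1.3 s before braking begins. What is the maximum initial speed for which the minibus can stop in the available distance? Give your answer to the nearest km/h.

Maximum speed ≈ 127 km/h

a = 0.58 × 9.8 = 5.684 m/s².
Stopping distance: v·t_r + v²/(2a) = 156 with t_r = 1.3 s and a = 5.684 m/s².
So v² + 14.778 v − 1773.41 = 0.
Positive root: v = −a·t_r + √((a·t_r)² + 2a·d) = −7.389 + √(54.597 + 1773.41) = 35.3662 m/s.
35.3662 m/s × 3.6 = 127.318 km/h.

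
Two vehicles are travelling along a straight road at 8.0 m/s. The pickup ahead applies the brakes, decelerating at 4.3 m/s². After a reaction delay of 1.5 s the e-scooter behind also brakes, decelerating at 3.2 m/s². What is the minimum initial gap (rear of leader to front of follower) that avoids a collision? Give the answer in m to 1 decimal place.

Leader travels v²/(2a_L) = 64.000 / 8.600 = 7.442 m before stopping.
Follower covers v·t_r = 8.0000 × 1.5 = 12.000 m while reacting, then v²/(2a_F) = 64.000 / 6.400 = 10.000 m while braking, for a total of 12.000 + 10.000 = 22.000 m.
Since a_F ≤ a_L and the follower starts braking later, the follower is never slower than the leader, so the closest approach is when both have stopped.
Minimum gap = 22.000 − 7.442 = 14.558 m.

Minimum gap ≈ 14.6 m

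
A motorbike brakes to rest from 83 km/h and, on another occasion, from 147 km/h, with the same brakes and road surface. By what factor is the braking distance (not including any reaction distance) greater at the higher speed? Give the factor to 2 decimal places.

Braking distance d = v²/(2a), so with a fixed, d ∝ v².
Factor = (147/83)² = 1.7711² = 3.1368.

Factor ≈ 3.14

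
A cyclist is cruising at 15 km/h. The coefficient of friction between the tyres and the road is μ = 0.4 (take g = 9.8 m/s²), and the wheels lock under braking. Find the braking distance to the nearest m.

15 km/h ÷ 3.6 = 4.1667 m/s.
a = μg = 0.4 × 9.8 = 3.920 m/s².
Braking distance = v²/(2a) = 4.1667² / (2 × 3.920) = 17.361 / 7.840 = 2.214 m.

Braking distance ≈ 2 m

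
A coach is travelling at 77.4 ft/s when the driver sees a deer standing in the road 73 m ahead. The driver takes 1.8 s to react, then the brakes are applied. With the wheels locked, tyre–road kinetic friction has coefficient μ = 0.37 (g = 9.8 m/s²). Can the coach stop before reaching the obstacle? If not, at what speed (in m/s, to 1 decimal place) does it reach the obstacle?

77.4 ft/s × 0.3048 = 23.5915 m/s.
a = μg = 0.37 × 9.8 = 3.626 m/s².
Reaction distance = 23.5915 × 1.8 = 42.465 m.
Braking distance needed to stop: v²/(2a) = 556.559 / 7.252 = 76.746 m, so total needed = 42.465 + 76.746 = 119.211 m > 73 m — it cannot stop.
Distance remaining when braking begins: 73 − 42.465 = 30.535 m.
v² = v₀² − 2a·d = 556.559 − 2 × 3.626 × 30.535 = 335.119 m²/s².
v = √335.119 = 18.306 m/s.

No — it strikes the obstacle at 18.3 m/s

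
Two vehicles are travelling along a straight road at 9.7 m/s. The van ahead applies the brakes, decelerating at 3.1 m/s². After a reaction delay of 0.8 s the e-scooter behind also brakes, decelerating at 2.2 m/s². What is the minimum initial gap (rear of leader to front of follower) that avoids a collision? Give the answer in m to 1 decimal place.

Leader travels v²/(2a_L) = 94.090 / 6.200 = 15.176 m before stopping.
Follower covers v·t_r = 9.7000 × 0.8 = 7.760 m while reacting, then v²/(2a_F) = 94.090 / 4.400 = 21.384 m while braking, for a total of 7.760 + 21.384 = 29.144 m.
Since a_F ≤ a_L and the follower starts braking later, the follower is never slower than the leader, so the closest approach is when both have stopped.
Minimum gap = 29.144 − 15.176 = 13.968 m.

Minimum gap ≈ 14.0 m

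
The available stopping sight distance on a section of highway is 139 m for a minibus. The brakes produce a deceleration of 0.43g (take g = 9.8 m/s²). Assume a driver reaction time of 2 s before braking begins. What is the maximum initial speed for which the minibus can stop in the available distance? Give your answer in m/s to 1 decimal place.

Maximum speed ≈ 26.8 m/s

a = 0.43 × 9.8 = 4.214 m/s².
Stopping distance: v·t_r + v²/(2a) = 139 with t_r = 2 s and a = 4.214 m/s².
So v² + 16.856 v − 1171.49 = 0.
Positive root: v = −a·t_r + √((a·t_r)² + 2a·d) = −8.428 + √(71.031 + 1171.49) = 26.8214 m/s.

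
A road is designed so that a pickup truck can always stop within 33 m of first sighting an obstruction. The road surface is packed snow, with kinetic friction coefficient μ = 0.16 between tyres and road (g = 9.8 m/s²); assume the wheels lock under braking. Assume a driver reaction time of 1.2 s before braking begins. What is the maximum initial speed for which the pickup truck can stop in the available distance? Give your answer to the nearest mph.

Maximum speed ≈ 19 mph

a = μg = 0.16 × 9.8 = 1.568 m/s².
Stopping distance: v·t_r + v²/(2a) = 33 with t_r = 1.2 s and a = 1.568 m/s².
So v² + 3.763 v − 103.49 = 0.
Positive root: v = −a·t_r + √((a·t_r)² + 2a·d) = −1.882 + √(3.542 + 103.49) = 8.4636 m/s.
8.4636 m/s ÷ 0.44704 = 18.933 mph.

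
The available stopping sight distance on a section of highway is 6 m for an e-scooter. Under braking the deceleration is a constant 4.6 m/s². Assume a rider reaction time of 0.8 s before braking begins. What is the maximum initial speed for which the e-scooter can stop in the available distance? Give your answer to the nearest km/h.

Maximum speed ≈ 17 km/h

Stopping distance: v·t_r + v²/(2a) = 6 with t_r = 0.8 s and a = 4.600 m/s².
So v² + 7.360 v − 55.20 = 0.
Positive root: v = −a·t_r + √((a·t_r)² + 2a·d) = −3.680 + √(13.542 + 55.20) = 4.6111 m/s.
4.6111 m/s × 3.6 = 16.600 km/h.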